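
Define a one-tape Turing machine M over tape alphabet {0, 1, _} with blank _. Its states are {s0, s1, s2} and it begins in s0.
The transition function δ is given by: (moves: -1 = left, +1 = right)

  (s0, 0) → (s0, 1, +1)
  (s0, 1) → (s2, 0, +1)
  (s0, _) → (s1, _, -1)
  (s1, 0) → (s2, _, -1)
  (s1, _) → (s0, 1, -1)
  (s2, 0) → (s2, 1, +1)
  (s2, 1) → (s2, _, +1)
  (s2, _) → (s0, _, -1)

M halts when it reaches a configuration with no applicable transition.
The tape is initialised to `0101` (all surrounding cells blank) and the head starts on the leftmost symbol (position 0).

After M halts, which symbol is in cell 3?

_

state=s0 head=0 tape=[0]101_   (s0,0)→(s0,1,+1)
state=s0 head=1 tape=1[1]01_   (s0,1)→(s2,0,+1)
state=s2 head=2 tape=10[0]1_   (s2,0)→(s2,1,+1)
state=s2 head=3 tape=101[1]_   (s2,1)→(s2,_,+1)
state=s2 head=4 tape=101_[_]   (s2,_)→(s0,_,-1)
state=s0 head=3 tape=101[_]_   (s0,_)→(s1,_,-1)
state=s1 head=2 tape=10[1]__
Cell 3 holds _ when M halts.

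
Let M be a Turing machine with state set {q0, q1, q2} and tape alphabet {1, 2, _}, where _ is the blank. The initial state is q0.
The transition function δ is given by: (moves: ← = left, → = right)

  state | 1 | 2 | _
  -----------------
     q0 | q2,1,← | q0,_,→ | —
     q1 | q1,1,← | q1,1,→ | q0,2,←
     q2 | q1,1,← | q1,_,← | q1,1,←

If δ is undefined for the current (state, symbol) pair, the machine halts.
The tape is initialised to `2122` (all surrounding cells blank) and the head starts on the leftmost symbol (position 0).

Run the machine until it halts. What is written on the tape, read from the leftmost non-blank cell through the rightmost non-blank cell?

21122

state=q0 head=0 tape=__[2]122   (q0,2)→(q0,_,→)
state=q0 head=1 tape=___[1]22   (q0,1)→(q2,1,←)
state=q2 head=0 tape=__[_]122   (q2,_)→(q1,1,←)
state=q1 head=-1 tape=_[_]1122   (q1,_)→(q0,2,←)
state=q0 head=-2 tape=[_]21122
The non-blank tape span at halt is 21122.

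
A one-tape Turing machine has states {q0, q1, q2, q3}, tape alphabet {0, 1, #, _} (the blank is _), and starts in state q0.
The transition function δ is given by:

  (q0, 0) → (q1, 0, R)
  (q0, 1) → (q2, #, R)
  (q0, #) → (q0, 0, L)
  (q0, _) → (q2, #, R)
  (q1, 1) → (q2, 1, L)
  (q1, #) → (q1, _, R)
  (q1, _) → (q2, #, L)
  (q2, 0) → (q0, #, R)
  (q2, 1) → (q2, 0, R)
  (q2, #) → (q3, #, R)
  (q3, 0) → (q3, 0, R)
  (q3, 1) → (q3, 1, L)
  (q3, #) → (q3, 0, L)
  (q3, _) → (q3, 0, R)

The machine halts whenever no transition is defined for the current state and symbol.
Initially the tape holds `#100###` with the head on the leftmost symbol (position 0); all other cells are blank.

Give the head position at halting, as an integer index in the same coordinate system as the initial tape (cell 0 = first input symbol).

6

state=q0 head=0 tape=_[#]100###_   (q0,#)→(q0,0,L)
state=q0 head=-1 tape=[_]0100###_   (q0,_)→(q2,#,R)
state=q2 head=0 tape=#[0]100###_   (q2,0)→(q0,#,R)
state=q0 head=1 tape=##[1]00###_   (q0,1)→(q2,#,R)
state=q2 head=2 tape=###[0]0###_   (q2,0)→(q0,#,R)
state=q0 head=3 tape=####[0]###_   (q0,0)→(q1,0,R)
state=q1 head=4 tape=####0[#]##_   (q1,#)→(q1,_,R)
state=q1 head=5 tape=####0_[#]#_   (q1,#)→(q1,_,R)
state=q1 head=6 tape=####0__[#]_   (q1,#)→(q1,_,R)
state=q1 head=7 tape=####0___[_]   (q1,_)→(q2,#,L)
state=q2 head=6 tape=####0__[_]#
At halt the head is at cell 6.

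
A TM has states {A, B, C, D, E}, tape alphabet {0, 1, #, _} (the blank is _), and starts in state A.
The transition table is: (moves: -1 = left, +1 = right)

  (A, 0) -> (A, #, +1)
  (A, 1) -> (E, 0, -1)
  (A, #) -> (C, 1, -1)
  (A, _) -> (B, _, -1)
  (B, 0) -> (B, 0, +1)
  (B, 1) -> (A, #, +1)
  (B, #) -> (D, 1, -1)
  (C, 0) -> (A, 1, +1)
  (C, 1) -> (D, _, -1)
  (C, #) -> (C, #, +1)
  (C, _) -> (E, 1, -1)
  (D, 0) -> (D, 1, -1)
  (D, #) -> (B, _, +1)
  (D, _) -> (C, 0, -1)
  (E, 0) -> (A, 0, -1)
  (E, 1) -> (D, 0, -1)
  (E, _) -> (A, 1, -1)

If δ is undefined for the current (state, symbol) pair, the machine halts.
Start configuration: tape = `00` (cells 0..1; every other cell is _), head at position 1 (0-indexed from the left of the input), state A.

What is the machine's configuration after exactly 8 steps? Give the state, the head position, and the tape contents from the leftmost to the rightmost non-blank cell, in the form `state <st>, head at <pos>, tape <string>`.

state B, head at -5, tape 11011

state=A head=1 tape=_____0[0]_   (A,0)→(A,#,+1)
state=A head=2 tape=_____0#[_]   (A,_)→(B,_,-1)
state=B head=1 tape=_____0[#]_   (B,#)→(D,1,-1)
state=D head=0 tape=_____[0]1_   (D,0)→(D,1,-1)
state=D head=-1 tape=____[_]11_   (D,_)→(C,0,-1)
state=C head=-2 tape=___[_]011_   (C,_)→(E,1,-1)
state=E head=-3 tape=__[_]1011_   (E,_)→(A,1,-1)
state=A head=-4 tape=_[_]11011_   (A,_)→(B,_,-1)
state=B head=-5 tape=[_]_11011_
After 8 steps: state B, head at -5, tape 11011.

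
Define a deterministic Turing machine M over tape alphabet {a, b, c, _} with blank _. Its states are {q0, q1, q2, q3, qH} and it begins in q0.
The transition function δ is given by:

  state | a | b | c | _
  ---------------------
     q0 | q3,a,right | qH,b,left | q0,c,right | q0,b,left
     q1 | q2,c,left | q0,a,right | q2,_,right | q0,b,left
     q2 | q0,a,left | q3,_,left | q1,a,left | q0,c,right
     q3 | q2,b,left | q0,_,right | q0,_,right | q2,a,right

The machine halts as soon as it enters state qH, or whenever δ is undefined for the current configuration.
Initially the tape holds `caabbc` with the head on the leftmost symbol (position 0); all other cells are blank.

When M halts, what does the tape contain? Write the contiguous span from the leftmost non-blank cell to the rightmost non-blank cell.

state=q0 head=0 tape=[c]aabbc   (q0,c)→(q0,c,right)
state=q0 head=1 tape=c[a]abbc   (q0,a)→(q3,a,right)
state=q3 head=2 tape=ca[a]bbc   (q3,a)→(q2,b,left)
state=q2 head=1 tape=c[a]bbbc   (q2,a)→(q0,a,left)
state=q0 head=0 tape=[c]abbbc   (q0,c)→(q0,c,right)
state=q0 head=1 tape=c[a]bbbc   (q0,a)→(q3,a,right)
state=q3 head=2 tape=ca[b]bbc   (q3,b)→(q0,_,right)
state=q0 head=3 tape=ca_[b]bc   (q0,b)→(qH,b,left)
state=qH head=2 tape=ca[_]bbc
The non-blank tape span at halt is ca_bbc.

ca_bbc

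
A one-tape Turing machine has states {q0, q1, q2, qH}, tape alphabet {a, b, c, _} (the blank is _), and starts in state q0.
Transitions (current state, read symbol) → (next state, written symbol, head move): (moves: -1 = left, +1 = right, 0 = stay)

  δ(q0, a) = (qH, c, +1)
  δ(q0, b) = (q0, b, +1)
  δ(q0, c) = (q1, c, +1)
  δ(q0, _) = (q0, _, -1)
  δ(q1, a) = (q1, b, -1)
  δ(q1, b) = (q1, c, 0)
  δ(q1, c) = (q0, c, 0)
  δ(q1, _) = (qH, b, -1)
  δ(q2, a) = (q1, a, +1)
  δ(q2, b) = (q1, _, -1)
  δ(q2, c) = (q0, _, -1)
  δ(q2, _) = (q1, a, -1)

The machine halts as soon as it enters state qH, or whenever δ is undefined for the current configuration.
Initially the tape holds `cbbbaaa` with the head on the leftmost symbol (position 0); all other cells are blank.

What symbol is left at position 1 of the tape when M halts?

q0 | [c]bbbaaa_   read c → write c, move +1, go to q1
q1 | c[b]bbaaa_   read b → write c, move 0, go to q1
q1 | c[c]bbaaa_   read c → write c, move 0, go to q0
q0 | c[c]bbaaa_   read c → write c, move +1, go to q1
q1 | cc[b]baaa_   read b → write c, move 0, go to q1
q1 | cc[c]baaa_   read c → write c, move 0, go to q0
q0 | cc[c]baaa_   read c → write c, move +1, go to q1
q1 | ccc[b]aaa_   read b → write c, move 0, go to q1
q1 | ccc[c]aaa_   read c → write c, move 0, go to q0
q0 | ccc[c]aaa_   read c → write c, move +1, go to q1
q1 | cccc[a]aa_   read a → write b, move -1, go to q1
q1 | ccc[c]baa_   read c → write c, move 0, go to q0
q0 | ccc[c]baa_   read c → write c, move +1, go to q1
q1 | cccc[b]aa_   read b → write c, move 0, go to q1
q1 | cccc[c]aa_   read c → write c, move 0, go to q0
q0 | cccc[c]aa_   read c → write c, move +1, go to q1
q1 | ccccc[a]a_   read a → write b, move -1, go to q1
q1 | cccc[c]ba_   read c → write c, move 0, go to q0
q0 | cccc[c]ba_   read c → write c, move +1, go to q1
q1 | ccccc[b]a_   read b → write c, move 0, go to q1
q1 | ccccc[c]a_   read c → write c, move 0, go to q0
q0 | ccccc[c]a_   read c → write c, move +1, go to q1
q1 | cccccc[a]_   read a → write b, move -1, go to q1
q1 | ccccc[c]b_   read c → write c, move 0, go to q0
q0 | ccccc[c]b_   read c → write c, move +1, go to q1
q1 | cccccc[b]_   read b → write c, move 0, go to q1
q1 | cccccc[c]_   read c → write c, move 0, go to q0
q0 | cccccc[c]_   read c → write c, move +1, go to q1
q1 | ccccccc[_]   read _ → write b, move -1, go to qH
qH | cccccc[c]b
Cell 1 holds c when M halts.

c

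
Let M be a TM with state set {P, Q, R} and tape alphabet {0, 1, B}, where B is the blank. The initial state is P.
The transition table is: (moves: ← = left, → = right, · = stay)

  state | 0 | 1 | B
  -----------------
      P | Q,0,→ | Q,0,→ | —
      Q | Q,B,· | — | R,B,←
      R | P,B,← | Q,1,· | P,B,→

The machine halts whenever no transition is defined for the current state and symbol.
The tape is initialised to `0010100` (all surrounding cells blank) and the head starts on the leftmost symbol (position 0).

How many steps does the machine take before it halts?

P | B[0]010100   read 0 → write 0, move →, go to Q
Q | B0[0]10100   read 0 → write B, move ·, go to Q
Q | B0[B]10100   read B → write B, move ←, go to R
R | B[0]B10100   read 0 → write B, move ←, go to P
P | [B]BB10100
M halts after 4 transitions.

4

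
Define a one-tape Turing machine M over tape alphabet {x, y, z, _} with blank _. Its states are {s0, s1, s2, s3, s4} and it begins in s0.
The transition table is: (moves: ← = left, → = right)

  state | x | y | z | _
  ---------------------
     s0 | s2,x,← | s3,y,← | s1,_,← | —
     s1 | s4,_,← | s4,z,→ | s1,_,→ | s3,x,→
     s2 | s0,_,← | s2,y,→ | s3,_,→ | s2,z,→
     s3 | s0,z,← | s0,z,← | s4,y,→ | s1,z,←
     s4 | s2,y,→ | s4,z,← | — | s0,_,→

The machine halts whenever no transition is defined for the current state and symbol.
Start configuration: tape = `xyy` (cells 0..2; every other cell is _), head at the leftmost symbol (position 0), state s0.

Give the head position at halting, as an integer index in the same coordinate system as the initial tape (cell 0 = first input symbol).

s0 | ___[x]yy   read x → write x, move ←, go to s2
s2 | __[_]xyy   read _ → write z, move →, go to s2
s2 | __z[x]yy   read x → write _, move ←, go to s0
s0 | __[z]_yy   read z → write _, move ←, go to s1
s1 | _[_]__yy   read _ → write x, move →, go to s3
s3 | _x[_]_yy   read _ → write z, move ←, go to s1
s1 | _[x]z_yy   read x → write _, move ←, go to s4
s4 | [_]_z_yy   read _ → write _, move →, go to s0
s0 | _[_]z_yy
At halt the head is at cell -2.

-2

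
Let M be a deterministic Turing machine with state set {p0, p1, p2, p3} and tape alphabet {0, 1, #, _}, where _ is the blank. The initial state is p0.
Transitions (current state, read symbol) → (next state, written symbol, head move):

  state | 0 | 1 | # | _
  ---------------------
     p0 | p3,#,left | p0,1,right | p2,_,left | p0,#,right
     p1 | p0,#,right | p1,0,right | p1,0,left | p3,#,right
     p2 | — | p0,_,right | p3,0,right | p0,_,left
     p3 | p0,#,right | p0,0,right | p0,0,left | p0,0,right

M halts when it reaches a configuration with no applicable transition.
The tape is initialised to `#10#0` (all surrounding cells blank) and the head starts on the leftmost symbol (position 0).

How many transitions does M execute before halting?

state=p0 head=0 tape=__[#]10#0   (p0,#)→(p2,_,left)
state=p2 head=-1 tape=_[_]_10#0   (p2,_)→(p0,_,left)
state=p0 head=-2 tape=[_]__10#0   (p0,_)→(p0,#,right)
state=p0 head=-1 tape=#[_]_10#0   (p0,_)→(p0,#,right)
state=p0 head=0 tape=##[_]10#0   (p0,_)→(p0,#,right)
state=p0 head=1 tape=###[1]0#0   (p0,1)→(p0,1,right)
state=p0 head=2 tape=###1[0]#0   (p0,0)→(p3,#,left)
state=p3 head=1 tape=###[1]##0   (p3,1)→(p0,0,right)
state=p0 head=2 tape=###0[#]#0   (p0,#)→(p2,_,left)
state=p2 head=1 tape=###[0]_#0
M halts after 9 transitions.

9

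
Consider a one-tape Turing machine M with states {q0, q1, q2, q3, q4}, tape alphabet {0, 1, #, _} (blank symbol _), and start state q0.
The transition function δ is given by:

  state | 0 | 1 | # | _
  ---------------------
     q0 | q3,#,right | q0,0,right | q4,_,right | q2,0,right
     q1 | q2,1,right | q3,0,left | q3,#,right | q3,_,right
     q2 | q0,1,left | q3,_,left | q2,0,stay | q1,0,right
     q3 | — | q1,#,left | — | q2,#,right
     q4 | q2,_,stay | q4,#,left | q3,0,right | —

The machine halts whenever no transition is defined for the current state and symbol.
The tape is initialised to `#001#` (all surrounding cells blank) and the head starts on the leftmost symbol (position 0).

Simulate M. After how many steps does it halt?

17

q0 | [#]001#   read # → write _, move right, go to q4
q4 | _[0]01#   read 0 → write _, move stay, go to q2
q2 | _[_]01#   read _ → write 0, move right, go to q1
q1 | _0[0]1#   read 0 → write 1, move right, go to q2
q2 | _01[1]#   read 1 → write _, move left, go to q3
q3 | _0[1]_#   read 1 → write #, move left, go to q1
q1 | _[0]#_#   read 0 → write 1, move right, go to q2
q2 | _1[#]_#   read # → write 0, move stay, go to q2
q2 | _1[0]_#   read 0 → write 1, move left, go to q0
q0 | _[1]1_#   read 1 → write 0, move right, go to q0
q0 | _0[1]_#   read 1 → write 0, move right, go to q0
q0 | _00[_]#   read _ → write 0, move right, go to q2
q2 | _000[#]   read # → write 0, move stay, go to q2
q2 | _000[0]   read 0 → write 1, move left, go to q0
q0 | _00[0]1   read 0 → write #, move right, go to q3
q3 | _00#[1]   read 1 → write #, move left, go to q1
q1 | _00[#]#   read # → write #, move right, go to q3
q3 | _00#[#]
M halts after 17 transitions.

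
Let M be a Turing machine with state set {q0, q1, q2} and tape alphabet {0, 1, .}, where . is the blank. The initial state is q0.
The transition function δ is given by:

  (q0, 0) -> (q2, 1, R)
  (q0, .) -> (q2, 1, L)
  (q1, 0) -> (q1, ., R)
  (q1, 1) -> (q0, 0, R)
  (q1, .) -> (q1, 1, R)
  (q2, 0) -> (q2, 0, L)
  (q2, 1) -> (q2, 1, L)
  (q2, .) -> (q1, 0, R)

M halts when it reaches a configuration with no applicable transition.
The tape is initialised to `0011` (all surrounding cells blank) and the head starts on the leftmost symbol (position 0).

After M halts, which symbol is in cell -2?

0

q0 | ..[0]011   read 0 → write 1, move R, go to q2
q2 | ..1[0]11   read 0 → write 0, move L, go to q2
q2 | ..[1]011   read 1 → write 1, move L, go to q2
q2 | .[.]1011   read . → write 0, move R, go to q1
q1 | .0[1]011   read 1 → write 0, move R, go to q0
q0 | .00[0]11   read 0 → write 1, move R, go to q2
q2 | .001[1]1   read 1 → write 1, move L, go to q2
q2 | .00[1]11   read 1 → write 1, move L, go to q2
q2 | .0[0]111   read 0 → write 0, move L, go to q2
q2 | .[0]0111   read 0 → write 0, move L, go to q2
q2 | [.]00111   read . → write 0, move R, go to q1
q1 | 0[0]0111   read 0 → write ., move R, go to q1
q1 | 0.[0]111   read 0 → write ., move R, go to q1
q1 | 0..[1]11   read 1 → write 0, move R, go to q0
q0 | 0..0[1]1
Cell -2 holds 0 when M halts.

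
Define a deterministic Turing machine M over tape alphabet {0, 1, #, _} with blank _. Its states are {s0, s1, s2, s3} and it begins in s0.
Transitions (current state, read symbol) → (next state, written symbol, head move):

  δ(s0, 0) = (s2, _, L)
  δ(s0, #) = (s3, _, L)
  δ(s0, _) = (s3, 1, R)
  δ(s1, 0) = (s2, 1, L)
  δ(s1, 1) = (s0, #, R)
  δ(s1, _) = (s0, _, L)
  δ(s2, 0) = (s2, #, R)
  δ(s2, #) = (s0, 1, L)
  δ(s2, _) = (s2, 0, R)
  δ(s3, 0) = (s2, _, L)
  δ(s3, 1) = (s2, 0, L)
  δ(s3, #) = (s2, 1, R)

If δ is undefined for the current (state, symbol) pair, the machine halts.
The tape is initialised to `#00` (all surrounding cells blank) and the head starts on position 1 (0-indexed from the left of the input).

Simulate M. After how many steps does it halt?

4

state=s0 head=1 tape=_#[0]0   (s0,0)→(s2,_,L)
state=s2 head=0 tape=_[#]_0   (s2,#)→(s0,1,L)
state=s0 head=-1 tape=[_]1_0   (s0,_)→(s3,1,R)
state=s3 head=0 tape=1[1]_0   (s3,1)→(s2,0,L)
state=s2 head=-1 tape=[1]0_0
M halts after 4 transitions.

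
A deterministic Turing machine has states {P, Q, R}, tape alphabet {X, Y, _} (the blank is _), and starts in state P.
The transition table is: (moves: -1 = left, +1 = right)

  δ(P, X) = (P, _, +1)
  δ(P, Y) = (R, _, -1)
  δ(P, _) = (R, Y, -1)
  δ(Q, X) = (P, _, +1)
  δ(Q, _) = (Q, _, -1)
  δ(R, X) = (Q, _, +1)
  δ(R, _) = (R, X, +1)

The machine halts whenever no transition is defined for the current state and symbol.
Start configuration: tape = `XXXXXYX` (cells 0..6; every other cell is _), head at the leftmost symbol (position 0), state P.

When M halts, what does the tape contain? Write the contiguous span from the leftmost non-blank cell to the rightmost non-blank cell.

P | [X]XXXXYX_   read X → write _, move +1, go to P
P | _[X]XXXYX_   read X → write _, move +1, go to P
P | __[X]XXYX_   read X → write _, move +1, go to P
P | ___[X]XYX_   read X → write _, move +1, go to P
P | ____[X]YX_   read X → write _, move +1, go to P
P | _____[Y]X_   read Y → write _, move -1, go to R
R | ____[_]_X_   read _ → write X, move +1, go to R
R | ____X[_]X_   read _ → write X, move +1, go to R
R | ____XX[X]_   read X → write _, move +1, go to Q
Q | ____XX_[_]   read _ → write _, move -1, go to Q
Q | ____XX[_]_   read _ → write _, move -1, go to Q
Q | ____X[X]__   read X → write _, move +1, go to P
P | ____X_[_]_   read _ → write Y, move -1, go to R
R | ____X[_]Y_   read _ → write X, move +1, go to R
R | ____XX[Y]_
The non-blank tape span at halt is XXY.

XXY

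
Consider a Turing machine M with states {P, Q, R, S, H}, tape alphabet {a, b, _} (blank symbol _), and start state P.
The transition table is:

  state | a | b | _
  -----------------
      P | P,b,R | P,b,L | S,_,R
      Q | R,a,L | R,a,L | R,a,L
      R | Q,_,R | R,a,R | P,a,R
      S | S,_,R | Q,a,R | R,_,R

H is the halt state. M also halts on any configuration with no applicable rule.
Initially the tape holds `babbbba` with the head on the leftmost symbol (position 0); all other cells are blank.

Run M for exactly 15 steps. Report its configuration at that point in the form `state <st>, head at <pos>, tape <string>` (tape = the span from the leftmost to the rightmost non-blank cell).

state Q, head at 1, tape abbbbba

state=P head=0 tape=_[b]abbbba   (P,b)→(P,b,L)
state=P head=-1 tape=[_]babbbba   (P,_)→(S,_,R)
state=S head=0 tape=_[b]abbbba   (S,b)→(Q,a,R)
state=Q head=1 tape=_a[a]bbbba   (Q,a)→(R,a,L)
state=R head=0 tape=_[a]abbbba   (R,a)→(Q,_,R)
state=Q head=1 tape=__[a]bbbba   (Q,a)→(R,a,L)
state=R head=0 tape=_[_]abbbba   (R,_)→(P,a,R)
state=P head=1 tape=_a[a]bbbba   (P,a)→(P,b,R)
state=P head=2 tape=_ab[b]bbba   (P,b)→(P,b,L)
state=P head=1 tape=_a[b]bbbba   (P,b)→(P,b,L)
state=P head=0 tape=_[a]bbbbba   (P,a)→(P,b,R)
state=P head=1 tape=_b[b]bbbba   (P,b)→(P,b,L)
state=P head=0 tape=_[b]bbbbba   (P,b)→(P,b,L)
state=P head=-1 tape=[_]bbbbbba   (P,_)→(S,_,R)
state=S head=0 tape=_[b]bbbbba   (S,b)→(Q,a,R)
state=Q head=1 tape=_a[b]bbbba
After 15 steps: state Q, head at 1, tape abbbbba.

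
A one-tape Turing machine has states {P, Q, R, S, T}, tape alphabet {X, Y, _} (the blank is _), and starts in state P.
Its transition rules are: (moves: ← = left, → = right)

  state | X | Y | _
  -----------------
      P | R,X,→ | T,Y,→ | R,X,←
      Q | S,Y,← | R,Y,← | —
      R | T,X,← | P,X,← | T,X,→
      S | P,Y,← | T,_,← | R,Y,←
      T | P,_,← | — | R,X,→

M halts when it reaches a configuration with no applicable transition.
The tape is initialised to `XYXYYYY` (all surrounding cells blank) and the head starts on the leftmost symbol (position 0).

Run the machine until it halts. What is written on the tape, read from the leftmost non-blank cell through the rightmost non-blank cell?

XXXXXYYYY

state=P head=0 tape=__[X]YXYYYY   (P,X)→(R,X,→)
state=R head=1 tape=__X[Y]XYYYY   (R,Y)→(P,X,←)
state=P head=0 tape=__[X]XXYYYY   (P,X)→(R,X,→)
state=R head=1 tape=__X[X]XYYYY   (R,X)→(T,X,←)
state=T head=0 tape=__[X]XXYYYY   (T,X)→(P,_,←)
state=P head=-1 tape=_[_]_XXYYYY   (P,_)→(R,X,←)
state=R head=-2 tape=[_]X_XXYYYY   (R,_)→(T,X,→)
state=T head=-1 tape=X[X]_XXYYYY   (T,X)→(P,_,←)
state=P head=-2 tape=[X]__XXYYYY   (P,X)→(R,X,→)
state=R head=-1 tape=X[_]_XXYYYY   (R,_)→(T,X,→)
state=T head=0 tape=XX[_]XXYYYY   (T,_)→(R,X,→)
state=R head=1 tape=XXX[X]XYYYY   (R,X)→(T,X,←)
state=T head=0 tape=XX[X]XXYYYY   (T,X)→(P,_,←)
state=P head=-1 tape=X[X]_XXYYYY   (P,X)→(R,X,→)
state=R head=0 tape=XX[_]XXYYYY   (R,_)→(T,X,→)
state=T head=1 tape=XXX[X]XYYYY   (T,X)→(P,_,←)
state=P head=0 tape=XX[X]_XYYYY   (P,X)→(R,X,→)
state=R head=1 tape=XXX[_]XYYYY   (R,_)→(T,X,→)
state=T head=2 tape=XXXX[X]YYYY   (T,X)→(P,_,←)
state=P head=1 tape=XXX[X]_YYYY   (P,X)→(R,X,→)
state=R head=2 tape=XXXX[_]YYYY   (R,_)→(T,X,→)
state=T head=3 tape=XXXXX[Y]YYY
The non-blank tape span at halt is XXXXXYYYY.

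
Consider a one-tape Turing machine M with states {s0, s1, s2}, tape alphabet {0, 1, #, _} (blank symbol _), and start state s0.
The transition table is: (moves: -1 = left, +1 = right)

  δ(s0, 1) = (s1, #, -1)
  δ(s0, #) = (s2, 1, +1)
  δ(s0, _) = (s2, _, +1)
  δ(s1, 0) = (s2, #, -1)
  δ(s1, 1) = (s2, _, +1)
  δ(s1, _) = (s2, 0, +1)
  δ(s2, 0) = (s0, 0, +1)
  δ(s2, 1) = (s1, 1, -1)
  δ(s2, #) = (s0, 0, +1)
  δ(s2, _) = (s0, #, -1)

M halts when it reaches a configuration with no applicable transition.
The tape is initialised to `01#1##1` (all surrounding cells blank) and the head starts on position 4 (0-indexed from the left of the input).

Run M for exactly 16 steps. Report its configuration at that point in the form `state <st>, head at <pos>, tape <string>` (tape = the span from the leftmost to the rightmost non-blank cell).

state=s0 head=4 tape=01#1[#]#1   (s0,#)→(s2,1,+1)
state=s2 head=5 tape=01#11[#]1   (s2,#)→(s0,0,+1)
state=s0 head=6 tape=01#110[1]   (s0,1)→(s1,#,-1)
state=s1 head=5 tape=01#11[0]#   (s1,0)→(s2,#,-1)
state=s2 head=4 tape=01#1[1]##   (s2,1)→(s1,1,-1)
state=s1 head=3 tape=01#[1]1##   (s1,1)→(s2,_,+1)
state=s2 head=4 tape=01#_[1]##   (s2,1)→(s1,1,-1)
state=s1 head=3 tape=01#[_]1##   (s1,_)→(s2,0,+1)
state=s2 head=4 tape=01#0[1]##   (s2,1)→(s1,1,-1)
state=s1 head=3 tape=01#[0]1##   (s1,0)→(s2,#,-1)
state=s2 head=2 tape=01[#]#1##   (s2,#)→(s0,0,+1)
state=s0 head=3 tape=010[#]1##   (s0,#)→(s2,1,+1)
state=s2 head=4 tape=0101[1]##   (s2,1)→(s1,1,-1)
state=s1 head=3 tape=010[1]1##   (s1,1)→(s2,_,+1)
state=s2 head=4 tape=010_[1]##   (s2,1)→(s1,1,-1)
state=s1 head=3 tape=010[_]1##   (s1,_)→(s2,0,+1)
state=s2 head=4 tape=0100[1]##
After 16 steps: state s2, head at 4, tape 01001##.

state s2, head at 4, tape 01001##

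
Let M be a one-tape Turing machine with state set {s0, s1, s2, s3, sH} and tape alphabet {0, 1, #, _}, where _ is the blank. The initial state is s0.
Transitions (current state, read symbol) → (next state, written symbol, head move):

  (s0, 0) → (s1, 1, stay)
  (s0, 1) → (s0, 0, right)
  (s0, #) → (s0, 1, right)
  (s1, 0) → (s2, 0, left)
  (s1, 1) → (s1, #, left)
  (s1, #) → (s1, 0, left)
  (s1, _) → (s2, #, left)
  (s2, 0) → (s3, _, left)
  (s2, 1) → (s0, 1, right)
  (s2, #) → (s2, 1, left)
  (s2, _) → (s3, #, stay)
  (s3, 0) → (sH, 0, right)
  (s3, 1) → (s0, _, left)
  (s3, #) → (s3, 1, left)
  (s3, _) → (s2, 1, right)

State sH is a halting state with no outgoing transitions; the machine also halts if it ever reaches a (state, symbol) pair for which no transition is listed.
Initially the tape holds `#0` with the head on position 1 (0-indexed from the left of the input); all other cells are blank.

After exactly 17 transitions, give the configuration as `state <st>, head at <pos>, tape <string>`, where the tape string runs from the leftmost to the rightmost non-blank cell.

state s3, head at -6, tape 1######

s0 | ______#[0]   read 0 → write 1, move stay, go to s1
s1 | ______#[1]   read 1 → write #, move left, go to s1
s1 | ______[#]#   read # → write 0, move left, go to s1
s1 | _____[_]0#   read _ → write #, move left, go to s2
s2 | ____[_]#0#   read _ → write #, move stay, go to s3
s3 | ____[#]#0#   read # → write 1, move left, go to s3
s3 | ___[_]1#0#   read _ → write 1, move right, go to s2
s2 | ___1[1]#0#   read 1 → write 1, move right, go to s0
s0 | ___11[#]0#   read # → write 1, move right, go to s0
s0 | ___111[0]#   read 0 → write 1, move stay, go to s1
s1 | ___111[1]#   read 1 → write #, move left, go to s1
s1 | ___11[1]##   read 1 → write #, move left, go to s1
s1 | ___1[1]###   read 1 → write #, move left, go to s1
s1 | ___[1]####   read 1 → write #, move left, go to s1
s1 | __[_]#####   read _ → write #, move left, go to s2
s2 | _[_]######   read _ → write #, move stay, go to s3
s3 | _[#]######   read # → write 1, move left, go to s3
s3 | [_]1######
After 17 steps: state s3, head at -6, tape 1######.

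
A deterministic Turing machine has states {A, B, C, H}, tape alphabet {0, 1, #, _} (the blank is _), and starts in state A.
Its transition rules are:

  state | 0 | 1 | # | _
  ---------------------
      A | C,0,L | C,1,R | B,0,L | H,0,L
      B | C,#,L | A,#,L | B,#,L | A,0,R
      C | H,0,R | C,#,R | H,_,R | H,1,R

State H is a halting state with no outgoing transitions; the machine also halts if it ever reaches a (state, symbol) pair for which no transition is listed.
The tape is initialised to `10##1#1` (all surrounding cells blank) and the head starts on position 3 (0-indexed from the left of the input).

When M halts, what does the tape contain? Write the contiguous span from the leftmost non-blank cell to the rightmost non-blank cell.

#_#01#1

state=A head=3 tape=10#[#]1#1   (A,#)→(B,0,L)
state=B head=2 tape=10[#]01#1   (B,#)→(B,#,L)
state=B head=1 tape=1[0]#01#1   (B,0)→(C,#,L)
state=C head=0 tape=[1]##01#1   (C,1)→(C,#,R)
state=C head=1 tape=#[#]#01#1   (C,#)→(H,_,R)
state=H head=2 tape=#_[#]01#1
The non-blank tape span at halt is #_#01#1.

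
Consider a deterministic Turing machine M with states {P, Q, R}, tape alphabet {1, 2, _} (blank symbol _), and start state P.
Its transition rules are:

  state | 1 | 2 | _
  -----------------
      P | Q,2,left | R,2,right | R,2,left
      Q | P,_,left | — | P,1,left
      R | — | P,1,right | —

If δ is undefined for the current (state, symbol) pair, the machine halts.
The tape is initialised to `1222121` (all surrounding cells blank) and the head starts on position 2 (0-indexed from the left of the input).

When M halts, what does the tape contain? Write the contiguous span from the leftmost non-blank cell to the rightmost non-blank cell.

state=P head=2 tape=12[2]2121   (P,2)→(R,2,right)
state=R head=3 tape=122[2]121   (R,2)→(P,1,right)
state=P head=4 tape=1221[1]21   (P,1)→(Q,2,left)
state=Q head=3 tape=122[1]221   (Q,1)→(P,_,left)
state=P head=2 tape=12[2]_221   (P,2)→(R,2,right)
state=R head=3 tape=122[_]221
The non-blank tape span at halt is 122_221.

122_221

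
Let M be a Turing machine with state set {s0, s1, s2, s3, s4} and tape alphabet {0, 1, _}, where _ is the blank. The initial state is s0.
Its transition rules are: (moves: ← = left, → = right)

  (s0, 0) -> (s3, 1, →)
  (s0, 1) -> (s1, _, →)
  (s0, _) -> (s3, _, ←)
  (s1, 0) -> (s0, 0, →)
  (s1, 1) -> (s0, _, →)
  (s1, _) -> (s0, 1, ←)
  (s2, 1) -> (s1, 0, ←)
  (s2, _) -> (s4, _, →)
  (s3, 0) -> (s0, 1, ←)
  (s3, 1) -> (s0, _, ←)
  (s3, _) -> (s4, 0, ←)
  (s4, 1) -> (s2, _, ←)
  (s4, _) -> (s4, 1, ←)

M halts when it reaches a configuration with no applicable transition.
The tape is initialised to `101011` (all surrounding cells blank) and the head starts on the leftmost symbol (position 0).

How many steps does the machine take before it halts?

9

s0 | [1]01011_   read 1 → write _, move →, go to s1
s1 | _[0]1011_   read 0 → write 0, move →, go to s0
s0 | _0[1]011_   read 1 → write _, move →, go to s1
s1 | _0_[0]11_   read 0 → write 0, move →, go to s0
s0 | _0_0[1]1_   read 1 → write _, move →, go to s1
s1 | _0_0_[1]_   read 1 → write _, move →, go to s0
s0 | _0_0__[_]   read _ → write _, move ←, go to s3
s3 | _0_0_[_]_   read _ → write 0, move ←, go to s4
s4 | _0_0[_]0_   read _ → write 1, move ←, go to s4
s4 | _0_[0]10_
M halts after 9 transitions.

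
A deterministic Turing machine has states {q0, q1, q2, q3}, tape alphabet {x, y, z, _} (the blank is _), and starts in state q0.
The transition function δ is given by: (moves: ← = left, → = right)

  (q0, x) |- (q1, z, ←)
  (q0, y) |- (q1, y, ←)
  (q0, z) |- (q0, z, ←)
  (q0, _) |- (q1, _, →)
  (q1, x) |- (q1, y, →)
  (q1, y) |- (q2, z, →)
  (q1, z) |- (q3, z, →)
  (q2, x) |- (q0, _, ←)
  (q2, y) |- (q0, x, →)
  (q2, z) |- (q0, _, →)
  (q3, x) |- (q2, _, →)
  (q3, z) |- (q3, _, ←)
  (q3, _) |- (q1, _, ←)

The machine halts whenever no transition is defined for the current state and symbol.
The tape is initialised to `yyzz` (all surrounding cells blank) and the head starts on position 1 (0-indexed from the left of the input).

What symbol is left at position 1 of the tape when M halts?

state=q0 head=1 tape=__y[y]zz   (q0,y)→(q1,y,←)
state=q1 head=0 tape=__[y]yzz   (q1,y)→(q2,z,→)
state=q2 head=1 tape=__z[y]zz   (q2,y)→(q0,x,→)
state=q0 head=2 tape=__zx[z]z   (q0,z)→(q0,z,←)
state=q0 head=1 tape=__z[x]zz   (q0,x)→(q1,z,←)
state=q1 head=0 tape=__[z]zzz   (q1,z)→(q3,z,→)
state=q3 head=1 tape=__z[z]zz   (q3,z)→(q3,_,←)
state=q3 head=0 tape=__[z]_zz   (q3,z)→(q3,_,←)
state=q3 head=-1 tape=_[_]__zz   (q3,_)→(q1,_,←)
state=q1 head=-2 tape=[_]___zz
Cell 1 holds _ when M halts.

_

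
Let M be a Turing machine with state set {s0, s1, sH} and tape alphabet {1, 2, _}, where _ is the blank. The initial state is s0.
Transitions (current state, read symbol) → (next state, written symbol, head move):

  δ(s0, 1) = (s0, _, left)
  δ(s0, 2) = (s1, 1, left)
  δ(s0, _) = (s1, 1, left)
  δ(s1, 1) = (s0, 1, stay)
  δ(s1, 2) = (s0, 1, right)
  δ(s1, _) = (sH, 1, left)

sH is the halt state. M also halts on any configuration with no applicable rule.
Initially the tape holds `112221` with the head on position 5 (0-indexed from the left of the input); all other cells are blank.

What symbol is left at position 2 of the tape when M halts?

s0 | ___11222[1]   read 1 → write _, move left, go to s0
s0 | ___1122[2]_   read 2 → write 1, move left, go to s1
s1 | ___112[2]1_   read 2 → write 1, move right, go to s0
s0 | ___1121[1]_   read 1 → write _, move left, go to s0
s0 | ___112[1]__   read 1 → write _, move left, go to s0
s0 | ___11[2]___   read 2 → write 1, move left, go to s1
s1 | ___1[1]1___   read 1 → write 1, move stay, go to s0
s0 | ___1[1]1___   read 1 → write _, move left, go to s0
s0 | ___[1]_1___   read 1 → write _, move left, go to s0
s0 | __[_]__1___   read _ → write 1, move left, go to s1
s1 | _[_]1__1___   read _ → write 1, move left, go to sH
sH | [_]11__1___
Cell 2 holds 1 when M halts.

1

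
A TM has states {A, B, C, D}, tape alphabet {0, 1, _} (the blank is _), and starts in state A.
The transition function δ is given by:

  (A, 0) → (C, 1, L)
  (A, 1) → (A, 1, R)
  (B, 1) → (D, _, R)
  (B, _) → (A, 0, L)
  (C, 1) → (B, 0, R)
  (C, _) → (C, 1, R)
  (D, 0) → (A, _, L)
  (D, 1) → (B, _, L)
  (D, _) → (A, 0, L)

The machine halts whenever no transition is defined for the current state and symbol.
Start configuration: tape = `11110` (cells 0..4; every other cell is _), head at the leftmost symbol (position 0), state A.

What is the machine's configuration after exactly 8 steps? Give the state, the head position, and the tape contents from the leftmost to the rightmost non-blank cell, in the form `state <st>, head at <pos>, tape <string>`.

state A, head at 4, tape 1110_0

state=A head=0 tape=[1]1110_   (A,1)→(A,1,R)
state=A head=1 tape=1[1]110_   (A,1)→(A,1,R)
state=A head=2 tape=11[1]10_   (A,1)→(A,1,R)
state=A head=3 tape=111[1]0_   (A,1)→(A,1,R)
state=A head=4 tape=1111[0]_   (A,0)→(C,1,L)
state=C head=3 tape=111[1]1_   (C,1)→(B,0,R)
state=B head=4 tape=1110[1]_   (B,1)→(D,_,R)
state=D head=5 tape=1110_[_]   (D,_)→(A,0,L)
state=A head=4 tape=1110[_]0
After 8 steps: state A, head at 4, tape 1110_0.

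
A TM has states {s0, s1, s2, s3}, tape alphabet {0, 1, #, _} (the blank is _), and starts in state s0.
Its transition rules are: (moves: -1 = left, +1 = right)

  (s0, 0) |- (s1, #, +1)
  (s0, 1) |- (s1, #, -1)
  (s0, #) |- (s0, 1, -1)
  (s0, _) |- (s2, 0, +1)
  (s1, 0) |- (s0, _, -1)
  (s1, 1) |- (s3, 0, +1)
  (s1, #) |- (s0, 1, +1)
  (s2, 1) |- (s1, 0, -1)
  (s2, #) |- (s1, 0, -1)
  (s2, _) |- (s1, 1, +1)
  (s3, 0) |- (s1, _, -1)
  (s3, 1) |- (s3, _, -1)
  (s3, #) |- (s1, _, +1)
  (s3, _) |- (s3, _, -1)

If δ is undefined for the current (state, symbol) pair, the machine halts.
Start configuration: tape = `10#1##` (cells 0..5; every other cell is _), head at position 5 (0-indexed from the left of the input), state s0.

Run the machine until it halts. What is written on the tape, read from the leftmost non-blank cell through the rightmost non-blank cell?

state=s0 head=5 tape=_10#1#[#]   (s0,#)→(s0,1,-1)
state=s0 head=4 tape=_10#1[#]1   (s0,#)→(s0,1,-1)
state=s0 head=3 tape=_10#[1]11   (s0,1)→(s1,#,-1)
state=s1 head=2 tape=_10[#]#11   (s1,#)→(s0,1,+1)
state=s0 head=3 tape=_101[#]11   (s0,#)→(s0,1,-1)
state=s0 head=2 tape=_10[1]111   (s0,1)→(s1,#,-1)
state=s1 head=1 tape=_1[0]#111   (s1,0)→(s0,_,-1)
state=s0 head=0 tape=_[1]_#111   (s0,1)→(s1,#,-1)
state=s1 head=-1 tape=[_]#_#111
The non-blank tape span at halt is #_#111.

#_#111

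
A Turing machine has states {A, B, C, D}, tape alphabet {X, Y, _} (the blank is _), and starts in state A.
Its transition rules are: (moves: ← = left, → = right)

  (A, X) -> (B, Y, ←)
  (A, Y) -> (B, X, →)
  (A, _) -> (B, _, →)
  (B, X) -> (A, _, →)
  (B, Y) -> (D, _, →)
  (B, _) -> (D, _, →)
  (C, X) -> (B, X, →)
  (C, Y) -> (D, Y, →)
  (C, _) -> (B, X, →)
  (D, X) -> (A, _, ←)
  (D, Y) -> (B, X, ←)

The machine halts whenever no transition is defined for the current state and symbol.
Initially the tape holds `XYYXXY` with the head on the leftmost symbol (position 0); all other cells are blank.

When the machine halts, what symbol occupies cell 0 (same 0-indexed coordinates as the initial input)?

_

A | _[X]YYXXY_   read X → write Y, move ←, go to B
B | [_]YYYXXY_   read _ → write _, move →, go to D
D | _[Y]YYXXY_   read Y → write X, move ←, go to B
B | [_]XYYXXY_   read _ → write _, move →, go to D
D | _[X]YYXXY_   read X → write _, move ←, go to A
A | [_]_YYXXY_   read _ → write _, move →, go to B
B | _[_]YYXXY_   read _ → write _, move →, go to D
D | __[Y]YXXY_   read Y → write X, move ←, go to B
B | _[_]XYXXY_   read _ → write _, move →, go to D
D | __[X]YXXY_   read X → write _, move ←, go to A
A | _[_]_YXXY_   read _ → write _, move →, go to B
B | __[_]YXXY_   read _ → write _, move →, go to D
D | ___[Y]XXY_   read Y → write X, move ←, go to B
B | __[_]XXXY_   read _ → write _, move →, go to D
D | ___[X]XXY_   read X → write _, move ←, go to A
A | __[_]_XXY_   read _ → write _, move →, go to B
B | ___[_]XXY_   read _ → write _, move →, go to D
D | ____[X]XY_   read X → write _, move ←, go to A
A | ___[_]_XY_   read _ → write _, move →, go to B
B | ____[_]XY_   read _ → write _, move →, go to D
D | _____[X]Y_   read X → write _, move ←, go to A
A | ____[_]_Y_   read _ → write _, move →, go to B
B | _____[_]Y_   read _ → write _, move →, go to D
D | ______[Y]_   read Y → write X, move ←, go to B
B | _____[_]X_   read _ → write _, move →, go to D
D | ______[X]_   read X → write _, move ←, go to A
A | _____[_]__   read _ → write _, move →, go to B
B | ______[_]_   read _ → write _, move →, go to D
D | _______[_]
Cell 0 holds _ when M halts.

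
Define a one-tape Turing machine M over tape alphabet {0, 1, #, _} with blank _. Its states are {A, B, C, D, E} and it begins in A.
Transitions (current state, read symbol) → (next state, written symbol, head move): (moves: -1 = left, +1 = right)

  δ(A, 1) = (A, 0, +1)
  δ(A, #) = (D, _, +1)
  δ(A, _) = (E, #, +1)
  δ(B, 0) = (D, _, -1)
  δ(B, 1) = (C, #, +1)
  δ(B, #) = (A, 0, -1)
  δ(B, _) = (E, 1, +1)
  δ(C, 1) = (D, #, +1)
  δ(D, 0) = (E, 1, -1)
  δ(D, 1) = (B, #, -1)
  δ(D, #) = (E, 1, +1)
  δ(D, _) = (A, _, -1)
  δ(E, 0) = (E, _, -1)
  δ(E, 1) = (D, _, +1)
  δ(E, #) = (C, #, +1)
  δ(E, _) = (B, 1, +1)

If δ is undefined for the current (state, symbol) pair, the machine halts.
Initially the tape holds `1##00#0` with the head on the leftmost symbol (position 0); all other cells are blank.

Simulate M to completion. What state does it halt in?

A | [1]##00#0   read 1 → write 0, move +1, go to A
A | 0[#]#00#0   read # → write _, move +1, go to D
D | 0_[#]00#0   read # → write 1, move +1, go to E
E | 0_1[0]0#0   read 0 → write _, move -1, go to E
E | 0_[1]_0#0   read 1 → write _, move +1, go to D
D | 0__[_]0#0   read _ → write _, move -1, go to A
A | 0_[_]_0#0   read _ → write #, move +1, go to E
E | 0_#[_]0#0   read _ → write 1, move +1, go to B
B | 0_#1[0]#0   read 0 → write _, move -1, go to D
D | 0_#[1]_#0   read 1 → write #, move -1, go to B
B | 0_[#]#_#0   read # → write 0, move -1, go to A
A | 0[_]0#_#0   read _ → write #, move +1, go to E
E | 0#[0]#_#0   read 0 → write _, move -1, go to E
E | 0[#]_#_#0   read # → write #, move +1, go to C
C | 0#[_]#_#0
No transition is defined for (C, _); M halts in state C.

C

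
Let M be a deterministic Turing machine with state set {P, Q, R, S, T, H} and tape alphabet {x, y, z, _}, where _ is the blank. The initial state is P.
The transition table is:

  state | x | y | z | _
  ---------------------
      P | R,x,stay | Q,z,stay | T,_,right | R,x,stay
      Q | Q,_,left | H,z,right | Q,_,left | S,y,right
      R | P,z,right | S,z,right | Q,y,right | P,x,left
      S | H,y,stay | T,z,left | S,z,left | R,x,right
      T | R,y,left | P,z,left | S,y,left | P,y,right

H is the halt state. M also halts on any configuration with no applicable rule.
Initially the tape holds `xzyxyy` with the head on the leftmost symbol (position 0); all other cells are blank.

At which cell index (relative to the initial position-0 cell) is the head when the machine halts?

-1

P | __[x]zyxyy   read x → write x, move stay, go to R
R | __[x]zyxyy   read x → write z, move right, go to P
P | __z[z]yxyy   read z → write _, move right, go to T
T | __z_[y]xyy   read y → write z, move left, go to P
P | __z[_]zxyy   read _ → write x, move stay, go to R
R | __z[x]zxyy   read x → write z, move right, go to P
P | __zz[z]xyy   read z → write _, move right, go to T
T | __zz_[x]yy   read x → write y, move left, go to R
R | __zz[_]yyy   read _ → write x, move left, go to P
P | __z[z]xyyy   read z → write _, move right, go to T
T | __z_[x]yyy   read x → write y, move left, go to R
R | __z[_]yyyy   read _ → write x, move left, go to P
P | __[z]xyyyy   read z → write _, move right, go to T
T | ___[x]yyyy   read x → write y, move left, go to R
R | __[_]yyyyy   read _ → write x, move left, go to P
P | _[_]xyyyyy   read _ → write x, move stay, go to R
R | _[x]xyyyyy   read x → write z, move right, go to P
P | _z[x]yyyyy   read x → write x, move stay, go to R
R | _z[x]yyyyy   read x → write z, move right, go to P
P | _zz[y]yyyy   read y → write z, move stay, go to Q
Q | _zz[z]yyyy   read z → write _, move left, go to Q
Q | _z[z]_yyyy   read z → write _, move left, go to Q
Q | _[z]__yyyy   read z → write _, move left, go to Q
Q | [_]___yyyy   read _ → write y, move right, go to S
S | y[_]__yyyy   read _ → write x, move right, go to R
R | yx[_]_yyyy   read _ → write x, move left, go to P
P | y[x]x_yyyy   read x → write x, move stay, go to R
R | y[x]x_yyyy   read x → write z, move right, go to P
P | yz[x]_yyyy   read x → write x, move stay, go to R
R | yz[x]_yyyy   read x → write z, move right, go to P
P | yzz[_]yyyy   read _ → write x, move stay, go to R
R | yzz[x]yyyy   read x → write z, move right, go to P
P | yzzz[y]yyy   read y → write z, move stay, go to Q
Q | yzzz[z]yyy   read z → write _, move left, go to Q
Q | yzz[z]_yyy   read z → write _, move left, go to Q
Q | yz[z]__yyy   read z → write _, move left, go to Q
Q | y[z]___yyy   read z → write _, move left, go to Q
Q | [y]____yyy   read y → write z, move right, go to H
H | z[_]___yyy
At halt the head is at cell -1.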